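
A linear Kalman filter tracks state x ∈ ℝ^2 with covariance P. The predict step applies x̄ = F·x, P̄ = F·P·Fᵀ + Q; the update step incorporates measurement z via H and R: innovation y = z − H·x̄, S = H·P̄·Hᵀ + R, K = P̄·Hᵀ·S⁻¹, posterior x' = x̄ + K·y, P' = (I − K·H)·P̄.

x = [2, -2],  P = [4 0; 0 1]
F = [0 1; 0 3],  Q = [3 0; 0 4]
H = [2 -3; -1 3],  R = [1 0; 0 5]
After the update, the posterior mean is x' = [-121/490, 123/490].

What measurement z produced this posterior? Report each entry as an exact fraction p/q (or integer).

x̄ = F·x = [-2, -6]
P̄ = F·P·Fᵀ + Q = [4 3; 3 13]
S = H·P̄·Hᵀ + R = [98 -98; -98 108]
K = P̄·Hᵀ·S⁻¹ = [191/490 2/5; -9/245 3/10]
x' − x̄ = [859/490, 3063/490] = K·y
y = (KᵀK)⁻¹·Kᵀ·(x' − x̄) = [-15, 19]
z = y + H·x̄ = [-15, 19] + [14, -16] = [-1, 3]

z = [-1, 3]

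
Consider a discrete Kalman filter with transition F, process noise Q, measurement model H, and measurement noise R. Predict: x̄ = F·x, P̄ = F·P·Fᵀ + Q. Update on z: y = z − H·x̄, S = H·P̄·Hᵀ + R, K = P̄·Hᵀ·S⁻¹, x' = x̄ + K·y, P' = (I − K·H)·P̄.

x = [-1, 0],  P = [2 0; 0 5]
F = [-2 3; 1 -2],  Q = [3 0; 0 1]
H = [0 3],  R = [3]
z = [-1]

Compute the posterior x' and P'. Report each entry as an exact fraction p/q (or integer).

x' = [36/35, -12/35]
P' = [226/35 -17/35; -17/35 23/70]

x̄ = F·x = [2, -1]
P̄ = F·P·Fᵀ + Q = [56 -34; -34 23]
y = z − H·x̄ = [2]
S = H·P̄·Hᵀ + R = [210]
K = P̄·Hᵀ·S⁻¹ = [-17/35; 23/70]
x' = x̄ + K·y = [36/35, -12/35]
P' = (I − K·H)·P̄ = [226/35 -17/35; -17/35 23/70]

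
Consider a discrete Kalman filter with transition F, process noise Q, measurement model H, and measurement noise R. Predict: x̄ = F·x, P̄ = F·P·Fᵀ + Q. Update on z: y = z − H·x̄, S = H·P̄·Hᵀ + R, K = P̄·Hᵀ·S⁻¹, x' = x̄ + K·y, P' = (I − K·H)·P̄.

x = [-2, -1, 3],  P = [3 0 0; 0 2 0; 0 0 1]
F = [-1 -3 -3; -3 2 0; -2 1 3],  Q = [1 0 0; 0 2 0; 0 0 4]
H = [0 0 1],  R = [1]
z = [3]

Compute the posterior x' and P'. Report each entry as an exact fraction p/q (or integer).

x' = [-31/28, -43/14, 93/28]
P' = [787/28 57/14 -9/28; 57/14 138/7 11/14; -9/28 11/14 27/28]

x̄ = F·x = [-4, 4, 12]
P̄ = F·P·Fᵀ + Q = [31 -3 -9; -3 37 22; -9 22 27]
y = z − H·x̄ = [-9]
S = H·P̄·Hᵀ + R = [28]
K = P̄·Hᵀ·S⁻¹ = [-9/28; 11/14; 27/28]
x' = x̄ + K·y = [-31/28, -43/14, 93/28]
P' = (I − K·H)·P̄ = [787/28 57/14 -9/28; 57/14 138/7 11/14; -9/28 11/14 27/28]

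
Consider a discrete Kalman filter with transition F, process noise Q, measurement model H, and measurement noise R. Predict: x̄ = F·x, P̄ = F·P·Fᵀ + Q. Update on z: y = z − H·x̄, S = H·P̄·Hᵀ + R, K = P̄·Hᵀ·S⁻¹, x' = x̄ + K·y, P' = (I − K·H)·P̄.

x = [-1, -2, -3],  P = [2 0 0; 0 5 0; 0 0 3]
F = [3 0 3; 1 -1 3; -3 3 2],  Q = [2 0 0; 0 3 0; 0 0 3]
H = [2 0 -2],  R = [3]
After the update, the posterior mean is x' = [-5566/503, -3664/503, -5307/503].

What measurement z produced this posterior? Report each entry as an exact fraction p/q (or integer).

z = [-1]

x̄ = F·x = [-12, -8, -9]
P̄ = F·P·Fᵀ + Q = [47 33 0; 33 37 -3; 0 -3 78]
S = H·P̄·Hᵀ + R = [503]
K = P̄·Hᵀ·S⁻¹ = [94/503; 72/503; -156/503]
x' − x̄ = [470/503, 360/503, -780/503] = K·y
y = (KᵀK)⁻¹·Kᵀ·(x' − x̄) = [5]
z = y + H·x̄ = [5] + [-6] = [-1]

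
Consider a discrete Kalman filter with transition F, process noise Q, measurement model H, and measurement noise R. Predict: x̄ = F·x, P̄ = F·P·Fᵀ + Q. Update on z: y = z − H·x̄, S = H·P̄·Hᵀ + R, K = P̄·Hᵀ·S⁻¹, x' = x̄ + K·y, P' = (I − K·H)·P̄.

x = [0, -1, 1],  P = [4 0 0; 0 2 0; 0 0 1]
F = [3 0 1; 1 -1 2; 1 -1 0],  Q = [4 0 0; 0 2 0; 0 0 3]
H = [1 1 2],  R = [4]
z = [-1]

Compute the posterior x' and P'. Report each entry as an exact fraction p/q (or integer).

x' = [-360/193, 313/193, -59/193]
P' = [1672/193 -300/193 -528/193; -300/193 872/193 -210/193; -528/193 -210/193 441/193]

x̄ = F·x = [1, 3, 1]
P̄ = F·P·Fᵀ + Q = [41 14 12; 14 12 6; 12 6 9]
y = z − H·x̄ = [-7]
S = H·P̄·Hᵀ + R = [193]
K = P̄·Hᵀ·S⁻¹ = [79/193; 38/193; 36/193]
x' = x̄ + K·y = [-360/193, 313/193, -59/193]
P' = (I − K·H)·P̄ = [1672/193 -300/193 -528/193; -300/193 872/193 -210/193; -528/193 -210/193 441/193]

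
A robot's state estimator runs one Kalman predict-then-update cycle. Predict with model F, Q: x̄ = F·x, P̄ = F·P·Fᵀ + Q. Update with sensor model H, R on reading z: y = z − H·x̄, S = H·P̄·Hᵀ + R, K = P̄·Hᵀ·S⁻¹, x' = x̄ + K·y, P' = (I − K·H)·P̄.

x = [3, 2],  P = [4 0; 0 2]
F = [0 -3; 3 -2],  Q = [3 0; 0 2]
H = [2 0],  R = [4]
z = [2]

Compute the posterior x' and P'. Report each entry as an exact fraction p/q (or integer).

x̄ = F·x = [-6, 5]
P̄ = F·P·Fᵀ + Q = [21 12; 12 46]
y = z − H·x̄ = [14]
S = H·P̄·Hᵀ + R = [88]
K = P̄·Hᵀ·S⁻¹ = [21/44; 3/11]
x' = x̄ + K·y = [15/22, 97/11]
P' = (I − K·H)·P̄ = [21/22 6/11; 6/11 434/11]

x' = [15/22, 97/11]
P' = [21/22 6/11; 6/11 434/11]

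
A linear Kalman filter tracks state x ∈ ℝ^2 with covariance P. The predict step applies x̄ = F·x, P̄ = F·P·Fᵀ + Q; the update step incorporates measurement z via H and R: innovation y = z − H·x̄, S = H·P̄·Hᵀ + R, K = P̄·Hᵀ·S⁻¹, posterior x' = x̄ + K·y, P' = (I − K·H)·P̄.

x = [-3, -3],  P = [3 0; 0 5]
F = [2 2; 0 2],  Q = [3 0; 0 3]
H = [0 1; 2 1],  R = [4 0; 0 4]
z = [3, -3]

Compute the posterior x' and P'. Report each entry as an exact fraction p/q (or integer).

x̄ = F·x = [-12, -6]
P̄ = F·P·Fᵀ + Q = [35 20; 20 23]
y = z − H·x̄ = [9, 27]
S = H·P̄·Hᵀ + R = [27 63; 63 247]
K = P̄·Hᵀ·S⁻¹ = [-73/270 13/30; 428/675 7/75]
x' = x̄ + K·y = [-41/15, 167/75]
P' = (I − K·H)·P̄ = [38/27 -146/135; -146/135 1712/675]

x' = [-41/15, 167/75]
P' = [38/27 -146/135; -146/135 1712/675]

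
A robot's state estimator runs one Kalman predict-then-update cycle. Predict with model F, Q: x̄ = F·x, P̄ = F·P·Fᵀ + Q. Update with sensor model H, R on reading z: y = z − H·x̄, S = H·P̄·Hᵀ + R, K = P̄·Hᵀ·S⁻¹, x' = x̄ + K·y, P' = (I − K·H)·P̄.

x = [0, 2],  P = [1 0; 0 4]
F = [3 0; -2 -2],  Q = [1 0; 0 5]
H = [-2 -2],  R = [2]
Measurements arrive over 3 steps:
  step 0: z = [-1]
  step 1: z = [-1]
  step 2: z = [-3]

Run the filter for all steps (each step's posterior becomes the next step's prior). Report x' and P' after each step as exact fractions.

step 0: x' = [36/47, -17/47], P' = [438/47 -434/47; -434/47 453/47]
step 1: x' = [3959/2861, -2513/2861], P' = [59471/8583 -18502/2861; -18502/2861 18603/2861]
step 2: x' = [2947593/1121041, -1251951/1121041], P' = [8013538/1121041 -7493506/1121041; -7493506/1121041 7529703/1121041]

step 0: x̄ = F·x = [0, -4]
step 0: P̄ = F·P·Fᵀ + Q = [10 -6; -6 25]
step 0: y = z − H·x̄ = [-9]
step 0: S = H·P̄·Hᵀ + R = [94]
step 0: K = P̄·Hᵀ·S⁻¹ = [-4/47; -19/47]
step 0: x' = x̄ + K·y = [36/47, -17/47]
step 0: P' = (I − K·H)·P̄ = [438/47 -434/47; -434/47 453/47]
step 1: x̄ = F·x = [108/47, -38/47]
step 1: P̄ = F·P·Fᵀ + Q = [3989/47 -24/47; -24/47 327/47]
step 1: y = z − H·x̄ = [93/47]
step 1: S = H·P̄·Hᵀ + R = [17166/47]
step 1: K = P̄·Hᵀ·S⁻¹ = [-3965/8583; -101/2861]
step 1: x' = x̄ + K·y = [3959/2861, -2513/2861]
step 1: P' = (I − K·H)·P̄ = [59471/8583 -18502/2861; -18502/2861 18603/2861]
step 2: x̄ = F·x = [11877/2861, -2892/2861]
step 2: P̄ = F·P·Fᵀ + Q = [181274/2861 -7930/2861; -7930/2861 59987/8583]
step 2: y = z − H·x̄ = [9387/2861]
step 2: S = H·P̄·Hᵀ + R = [2242082/8583]
step 2: K = P̄·Hᵀ·S⁻¹ = [-520032/1121041; -36197/1121041]
step 2: x' = x̄ + K·y = [2947593/1121041, -1251951/1121041]
step 2: P' = (I − K·H)·P̄ = [8013538/1121041 -7493506/1121041; -7493506/1121041 7529703/1121041]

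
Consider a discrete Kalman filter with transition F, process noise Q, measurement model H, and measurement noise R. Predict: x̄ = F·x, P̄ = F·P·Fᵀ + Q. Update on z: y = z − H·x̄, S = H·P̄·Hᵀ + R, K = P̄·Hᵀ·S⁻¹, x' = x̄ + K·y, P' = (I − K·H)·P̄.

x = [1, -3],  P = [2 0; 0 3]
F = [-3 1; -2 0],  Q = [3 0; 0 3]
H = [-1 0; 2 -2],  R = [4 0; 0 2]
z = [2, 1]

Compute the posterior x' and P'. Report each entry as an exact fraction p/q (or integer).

x' = [-162/89, -187/89]
P' = [264/89 252/89; 252/89 281/89]

x̄ = F·x = [-6, -2]
P̄ = F·P·Fᵀ + Q = [24 12; 12 11]
y = z − H·x̄ = [-4, 9]
S = H·P̄·Hᵀ + R = [28 -24; -24 46]
K = P̄·Hᵀ·S⁻¹ = [-66/89 12/89; -63/89 -29/89]
x' = x̄ + K·y = [-162/89, -187/89]
P' = (I − K·H)·P̄ = [264/89 252/89; 252/89 281/89]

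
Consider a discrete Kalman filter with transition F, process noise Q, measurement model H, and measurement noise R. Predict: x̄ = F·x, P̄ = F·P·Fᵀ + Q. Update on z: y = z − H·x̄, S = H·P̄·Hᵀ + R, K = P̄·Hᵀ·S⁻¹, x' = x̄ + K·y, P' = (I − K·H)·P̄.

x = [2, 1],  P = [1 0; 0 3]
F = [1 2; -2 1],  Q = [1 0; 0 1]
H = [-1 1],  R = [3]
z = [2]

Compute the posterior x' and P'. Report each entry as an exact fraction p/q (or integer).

x̄ = F·x = [4, -3]
P̄ = F·P·Fᵀ + Q = [14 4; 4 8]
y = z − H·x̄ = [9]
S = H·P̄·Hᵀ + R = [17]
K = P̄·Hᵀ·S⁻¹ = [-10/17; 4/17]
x' = x̄ + K·y = [-22/17, -15/17]
P' = (I − K·H)·P̄ = [138/17 108/17; 108/17 120/17]

x' = [-22/17, -15/17]
P' = [138/17 108/17; 108/17 120/17]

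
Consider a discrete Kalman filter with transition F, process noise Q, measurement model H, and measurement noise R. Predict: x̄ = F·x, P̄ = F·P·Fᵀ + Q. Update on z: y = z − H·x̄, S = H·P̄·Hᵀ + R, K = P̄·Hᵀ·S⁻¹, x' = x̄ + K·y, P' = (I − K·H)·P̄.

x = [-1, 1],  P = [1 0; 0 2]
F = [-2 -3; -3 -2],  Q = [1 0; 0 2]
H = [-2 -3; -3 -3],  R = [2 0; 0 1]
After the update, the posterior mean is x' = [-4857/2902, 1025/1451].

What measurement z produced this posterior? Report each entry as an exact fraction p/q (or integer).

x̄ = F·x = [-1, 1]
P̄ = F·P·Fᵀ + Q = [23 18; 18 19]
S = H·P̄·Hᵀ + R = [481 579; 579 703]
K = P̄·Hᵀ·S⁻¹ = [917/2902 -1263/2902; -555/1451 228/1451]
x' − x̄ = [-1955/2902, -426/1451] = K·y
y = (KᵀK)⁻¹·Kᵀ·(x' − x̄) = [2, 3]
z = y + H·x̄ = [2, 3] + [-1, 0] = [1, 3]

z = [1, 3]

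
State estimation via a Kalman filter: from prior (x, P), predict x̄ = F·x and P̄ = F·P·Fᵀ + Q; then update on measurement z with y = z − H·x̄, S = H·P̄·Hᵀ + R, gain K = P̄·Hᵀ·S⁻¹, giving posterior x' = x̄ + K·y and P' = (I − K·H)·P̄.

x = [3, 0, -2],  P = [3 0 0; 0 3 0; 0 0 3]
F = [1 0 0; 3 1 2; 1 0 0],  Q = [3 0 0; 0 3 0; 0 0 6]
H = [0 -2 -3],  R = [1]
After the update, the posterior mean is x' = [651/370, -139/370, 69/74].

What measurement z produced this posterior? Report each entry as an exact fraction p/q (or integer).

z = [-2]

x̄ = F·x = [3, 5, 3]
P̄ = F·P·Fᵀ + Q = [6 9 3; 9 45 9; 3 9 9]
S = H·P̄·Hᵀ + R = [370]
K = P̄·Hᵀ·S⁻¹ = [-27/370; -117/370; -9/74]
x' − x̄ = [-459/370, -1989/370, -153/74] = K·y
y = (KᵀK)⁻¹·Kᵀ·(x' − x̄) = [17]
z = y + H·x̄ = [17] + [-19] = [-2]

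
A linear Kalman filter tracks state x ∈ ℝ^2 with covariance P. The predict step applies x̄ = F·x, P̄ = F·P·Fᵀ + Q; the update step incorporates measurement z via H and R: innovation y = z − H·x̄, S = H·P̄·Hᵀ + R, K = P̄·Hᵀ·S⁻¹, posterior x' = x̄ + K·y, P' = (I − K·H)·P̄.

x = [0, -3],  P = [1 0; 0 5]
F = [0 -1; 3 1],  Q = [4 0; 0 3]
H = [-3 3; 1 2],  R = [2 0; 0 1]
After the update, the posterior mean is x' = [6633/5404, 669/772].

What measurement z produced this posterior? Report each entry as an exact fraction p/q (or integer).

z = [-1, 3]

x̄ = F·x = [3, -3]
P̄ = F·P·Fᵀ + Q = [9 -5; -5 17]
S = H·P̄·Hᵀ + R = [326 90; 90 58]
K = P̄·Hᵀ·S⁻¹ = [-1173/5404 1727/5404; 87/772 251/772]
x' − x̄ = [-9579/5404, 2985/772] = K·y
y = (KᵀK)⁻¹·Kᵀ·(x' − x̄) = [17, 6]
z = y + H·x̄ = [17, 6] + [-18, -3] = [-1, 3]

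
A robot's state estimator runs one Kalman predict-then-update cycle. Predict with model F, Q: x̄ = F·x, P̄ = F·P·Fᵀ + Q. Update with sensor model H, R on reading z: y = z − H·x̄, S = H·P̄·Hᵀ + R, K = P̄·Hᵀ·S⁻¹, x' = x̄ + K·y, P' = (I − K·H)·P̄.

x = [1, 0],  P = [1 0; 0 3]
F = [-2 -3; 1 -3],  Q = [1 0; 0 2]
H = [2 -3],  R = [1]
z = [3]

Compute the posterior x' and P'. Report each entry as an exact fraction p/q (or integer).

x' = [-28/9, -301/99]
P' = [277/9 185/9; 185/9 1370/99]

x̄ = F·x = [-2, 1]
P̄ = F·P·Fᵀ + Q = [32 25; 25 30]
y = z − H·x̄ = [10]
S = H·P̄·Hᵀ + R = [99]
K = P̄·Hᵀ·S⁻¹ = [-1/9; -40/99]
x' = x̄ + K·y = [-28/9, -301/99]
P' = (I − K·H)·P̄ = [277/9 185/9; 185/9 1370/99]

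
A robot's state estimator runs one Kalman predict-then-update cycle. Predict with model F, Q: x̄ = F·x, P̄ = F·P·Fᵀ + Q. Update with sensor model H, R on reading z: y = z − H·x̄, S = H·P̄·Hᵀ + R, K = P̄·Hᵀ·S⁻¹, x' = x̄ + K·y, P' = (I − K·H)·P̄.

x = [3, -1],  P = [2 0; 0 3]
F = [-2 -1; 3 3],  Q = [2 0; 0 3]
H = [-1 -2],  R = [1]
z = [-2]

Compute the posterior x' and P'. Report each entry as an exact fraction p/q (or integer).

x' = [-465/122, 357/122]
P' = [745/122 -387/122; -387/122 231/122]

x̄ = F·x = [-5, 6]
P̄ = F·P·Fᵀ + Q = [13 -21; -21 48]
y = z − H·x̄ = [5]
S = H·P̄·Hᵀ + R = [122]
K = P̄·Hᵀ·S⁻¹ = [29/122; -75/122]
x' = x̄ + K·y = [-465/122, 357/122]
P' = (I − K·H)·P̄ = [745/122 -387/122; -387/122 231/122]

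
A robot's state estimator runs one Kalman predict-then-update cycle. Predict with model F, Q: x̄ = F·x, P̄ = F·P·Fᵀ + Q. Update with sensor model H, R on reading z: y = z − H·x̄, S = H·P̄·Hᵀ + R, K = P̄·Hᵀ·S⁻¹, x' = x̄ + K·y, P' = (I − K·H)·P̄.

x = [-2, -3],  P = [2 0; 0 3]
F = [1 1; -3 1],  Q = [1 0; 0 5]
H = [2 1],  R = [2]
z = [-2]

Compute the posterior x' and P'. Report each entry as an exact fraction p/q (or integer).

x̄ = F·x = [-5, 3]
P̄ = F·P·Fᵀ + Q = [6 -3; -3 26]
y = z − H·x̄ = [5]
S = H·P̄·Hᵀ + R = [40]
K = P̄·Hᵀ·S⁻¹ = [9/40; 1/2]
x' = x̄ + K·y = [-31/8, 11/2]
P' = (I − K·H)·P̄ = [159/40 -15/2; -15/2 16]

x' = [-31/8, 11/2]
P' = [159/40 -15/2; -15/2 16]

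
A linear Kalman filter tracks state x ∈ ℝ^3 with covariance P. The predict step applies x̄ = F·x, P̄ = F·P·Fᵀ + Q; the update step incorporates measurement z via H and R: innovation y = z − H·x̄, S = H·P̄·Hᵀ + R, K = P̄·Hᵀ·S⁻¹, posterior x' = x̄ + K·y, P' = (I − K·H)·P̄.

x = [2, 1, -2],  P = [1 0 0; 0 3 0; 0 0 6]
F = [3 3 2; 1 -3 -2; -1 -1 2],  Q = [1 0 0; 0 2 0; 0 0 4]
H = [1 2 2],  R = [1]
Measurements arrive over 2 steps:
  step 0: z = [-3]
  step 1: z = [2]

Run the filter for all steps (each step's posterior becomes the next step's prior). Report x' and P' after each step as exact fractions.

step 0: x' = [5, 3, -7], P' = [8053/134 -3062/67 1046/67; -3062/67 3226/67 -1688/67; 1046/67 -1688/67 1176/67]
step 1: x' = [326294/27527, 8045026/523013, -10622878/523013], P' = [1525805/27527 1066037/27527 -1827345/27527; 1066037/27527 17491148/523013 -27530534/523013; -1827345/27527 -27530534/523013 44917918/523013]

step 0: x̄ = F·x = [5, 3, -7]
step 0: P̄ = F·P·Fᵀ + Q = [61 -48 12; -48 54 -16; 12 -16 32]
step 0: y = z − H·x̄ = [0]
step 0: S = H·P̄·Hᵀ + R = [134]
step 0: K = P̄·Hᵀ·S⁻¹ = [-11/134; 14/67; 22/67]
step 0: x' = x̄ + K·y = [5, 3, -7]
step 0: P' = (I − K·H)·P̄ = [8053/134 -3062/67 1046/67; -3062/67 3226/67 -1688/67; 1046/67 -1688/67 1176/67]
step 1: x̄ = F·x = [10, 10, -22]
step 1: P̄ = F·P·Fᵀ + Q = [14447/134 25571/134 -2499/134; 25571/134 63661/134 11519/134; -2499/134 11519/134 17337/134]
step 1: y = z − H·x̄ = [16]
step 1: S = H·P̄·Hᵀ + R = [523013/134]
step 1: K = P̄·Hᵀ·S⁻¹ = [3189/27527; 175931/523013; 55213/523013]
step 1: x' = x̄ + K·y = [326294/27527, 8045026/523013, -10622878/523013]
step 1: P' = (I − K·H)·P̄ = [1525805/27527 1066037/27527 -1827345/27527; 1066037/27527 17491148/523013 -27530534/523013; -1827345/27527 -27530534/523013 44917918/523013]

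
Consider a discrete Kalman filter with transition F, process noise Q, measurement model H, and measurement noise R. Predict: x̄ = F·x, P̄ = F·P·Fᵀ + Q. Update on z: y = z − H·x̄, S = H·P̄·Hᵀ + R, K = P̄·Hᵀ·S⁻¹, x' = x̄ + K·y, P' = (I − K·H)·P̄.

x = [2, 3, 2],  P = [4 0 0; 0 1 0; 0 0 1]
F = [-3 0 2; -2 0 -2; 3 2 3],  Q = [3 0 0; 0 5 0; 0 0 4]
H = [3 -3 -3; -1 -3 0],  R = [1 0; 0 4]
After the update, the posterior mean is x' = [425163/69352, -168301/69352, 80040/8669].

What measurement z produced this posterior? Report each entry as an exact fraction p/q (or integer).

z = [-2, 1]

x̄ = F·x = [-2, -8, 18]
P̄ = F·P·Fᵀ + Q = [43 20 -30; 20 25 -30; -30 -30 53]
S = H·P̄·Hᵀ + R = [730 -384; -384 392]
K = P̄·Hᵀ·S⁻¹ = [2847/17338 -7067/69352; -885/17338 -20275/69352; -2031/17338 1659/8669]
x' − x̄ = [563867/69352, 386515/69352, -76002/8669] = K·y
y = (KᵀK)⁻¹·Kᵀ·(x' − x̄) = [34, -25]
z = y + H·x̄ = [34, -25] + [-36, 26] = [-2, 1]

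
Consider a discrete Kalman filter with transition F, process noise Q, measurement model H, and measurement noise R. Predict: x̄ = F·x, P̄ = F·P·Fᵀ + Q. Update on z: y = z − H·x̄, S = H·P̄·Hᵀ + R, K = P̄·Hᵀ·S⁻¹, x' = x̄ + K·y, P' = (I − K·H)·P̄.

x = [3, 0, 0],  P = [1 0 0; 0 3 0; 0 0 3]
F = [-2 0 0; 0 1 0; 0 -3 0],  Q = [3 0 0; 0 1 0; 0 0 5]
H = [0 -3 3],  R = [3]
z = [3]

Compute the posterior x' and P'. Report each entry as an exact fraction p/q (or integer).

x' = [-6, -39/163, 123/163]
P' = [7 0 0; 0 145/163 132/163; 0 132/163 173/163]

x̄ = F·x = [-6, 0, 0]
P̄ = F·P·Fᵀ + Q = [7 0 0; 0 4 -9; 0 -9 32]
y = z − H·x̄ = [3]
S = H·P̄·Hᵀ + R = [489]
K = P̄·Hᵀ·S⁻¹ = [0; -13/163; 41/163]
x' = x̄ + K·y = [-6, -39/163, 123/163]
P' = (I − K·H)·P̄ = [7 0 0; 0 145/163 132/163; 0 132/163 173/163]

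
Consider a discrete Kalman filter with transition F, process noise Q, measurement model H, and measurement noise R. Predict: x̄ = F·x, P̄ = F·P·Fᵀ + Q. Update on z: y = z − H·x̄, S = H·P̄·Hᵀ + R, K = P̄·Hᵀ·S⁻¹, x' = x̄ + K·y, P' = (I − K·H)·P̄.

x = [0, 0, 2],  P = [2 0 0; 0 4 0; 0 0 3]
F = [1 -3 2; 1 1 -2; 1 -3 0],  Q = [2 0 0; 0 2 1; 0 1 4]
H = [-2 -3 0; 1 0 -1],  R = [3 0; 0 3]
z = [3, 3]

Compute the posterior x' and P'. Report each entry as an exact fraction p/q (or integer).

x̄ = F·x = [4, -4, 0]
P̄ = F·P·Fᵀ + Q = [52 -22 38; -22 20 -9; 38 -9 42]
y = z − H·x̄ = [-1, -1]
S = H·P̄·Hᵀ + R = [127 11; 11 21]
K = P̄·Hᵀ·S⁻¹ = [-476/1273 1098/1273; -193/2546 -1475/2546; -985/2546 31/2546]
x' = x̄ + K·y = [4470/1273, -4258/1273, 477/1273]
P' = (I − K·H)·P̄ = [32736/1273 -21348/1273 29442/1273; -21348/1273 28657/2546 -38271/2546; 29442/1273 -38271/2546 58791/2546]

x' = [4470/1273, -4258/1273, 477/1273]
P' = [32736/1273 -21348/1273 29442/1273; -21348/1273 28657/2546 -38271/2546; 29442/1273 -38271/2546 58791/2546]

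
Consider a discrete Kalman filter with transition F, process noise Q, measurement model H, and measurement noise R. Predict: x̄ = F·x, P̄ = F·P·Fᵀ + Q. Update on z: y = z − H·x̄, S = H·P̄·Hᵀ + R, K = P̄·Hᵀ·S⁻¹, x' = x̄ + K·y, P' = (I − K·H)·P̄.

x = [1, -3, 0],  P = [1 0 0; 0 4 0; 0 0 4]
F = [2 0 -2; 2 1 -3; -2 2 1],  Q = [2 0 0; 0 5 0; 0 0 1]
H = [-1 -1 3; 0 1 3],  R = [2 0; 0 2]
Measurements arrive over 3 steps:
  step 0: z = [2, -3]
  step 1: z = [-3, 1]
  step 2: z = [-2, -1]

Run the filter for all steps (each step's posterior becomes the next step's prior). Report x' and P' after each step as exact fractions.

step 0: x̄ = F·x = [2, -1, -8]
step 0: P̄ = F·P·Fᵀ + Q = [22 28 -12; 28 49 -8; -12 -8 25]
step 0: y = z − H·x̄ = [27, 22]
step 0: S = H·P̄·Hᵀ + R = [474 184; 184 228]
step 0: K = P̄·Hᵀ·S⁻¹ = [-2267/9277 1504/9277; -6907/18554 15217/37108; 2333/18554 7139/37108]
step 0: x' = x̄ + K·y = [-9567/9277, -18828/9277, -3456/9277]
step 0: P' = (I − K·H)·P̄ = [21164/9277 -6811/9277 3273/9277; -6811/9277 42653/37108 -4073/37108; 3273/9277 -4073/37108 6117/37108]
step 1: x̄ = F·x = [-12222/9277, -27594/9277, -21978/9277]
step 1: P̄ = F·P·Fᵀ + Q = [83143/9277 49516/9277 -182495/18554; 49516/9277 95057/9277 -50264/9277; -182495/18554 -50264/9277 701753/37108]
step 1: y = z − H·x̄ = [-1713/9277, 102805/9277]
step 1: S = H·P̄·Hᵀ + R = [10895197/37108 6832455/37108; 6832455/37108 5563885/37108]
step 1: K = P̄·Hᵀ·S⁻¹ = [-7859801/37558429 17986853/187792145; -13609680/37558429 15207764/37558429; 4992057/37558429 33619376/187792145]
step 1: x' = x̄ + K·y = [-8165096/37558429, 59325242/37558429, -15388871/37558429]
step 1: P' = (I − K·H)·P̄ = [396201016/187792145 -28162930/37558429 58929452/187792145; -28162930/37558429 42898909/37558429 -4161127/37558429; 58929452/187792145 -4161127/37558429 29348129/187792145]
step 2: x̄ = F·x = [14447550/37558429, 89161663/37558429, 119591805/37558429]
step 2: P̄ = F·P·Fᵀ + Q = [1606345254/187792145 931580288/187792145 -353991934/37558429; 931580288/187792145 1856814281/187792145 -190004974/37558429; -353991934/37558429 -190004974/37558429 693499874/37558429]
step 2: y = z − H·x̄ = [-330283060/37558429, -485495507/37558429]
step 2: S = H·P̄·Hᵀ + R = [53229305971/187792145 33728978771/187792145; 33728978771/187792145 27739743681/187792145]
step 2: K = P̄·Hᵀ·S⁻¹ = [-186430966225/902389434389 84254404857/902389434389; -327244872856/902389434389 365588372395/902389434389; 120324617209/902389434389 161190585341/902389434389]
step 2: x' = x̄ + K·y = [897459568219/902389434389, 294220730338/902389434389, -268384666658/902389434389]
step 2: P' = (I − K·H)·P̄ = [1892337684968/902389434389 -675483471402/902389434389 281330760372/902389434389; -675483471402/902389434389 1030574980952/902389434389 -99799412054/902389434389; 281330760372/902389434389 -99799412054/902389434389 140726860912/902389434389]

step 0: x' = [-9567/9277, -18828/9277, -3456/9277], P' = [21164/9277 -6811/9277 3273/9277; -6811/9277 42653/37108 -4073/37108; 3273/9277 -4073/37108 6117/37108]
step 1: x' = [-8165096/37558429, 59325242/37558429, -15388871/37558429], P' = [396201016/187792145 -28162930/37558429 58929452/187792145; -28162930/37558429 42898909/37558429 -4161127/37558429; 58929452/187792145 -4161127/37558429 29348129/187792145]
step 2: x' = [897459568219/902389434389, 294220730338/902389434389, -268384666658/902389434389], P' = [1892337684968/902389434389 -675483471402/902389434389 281330760372/902389434389; -675483471402/902389434389 1030574980952/902389434389 -99799412054/902389434389; 281330760372/902389434389 -99799412054/902389434389 140726860912/902389434389]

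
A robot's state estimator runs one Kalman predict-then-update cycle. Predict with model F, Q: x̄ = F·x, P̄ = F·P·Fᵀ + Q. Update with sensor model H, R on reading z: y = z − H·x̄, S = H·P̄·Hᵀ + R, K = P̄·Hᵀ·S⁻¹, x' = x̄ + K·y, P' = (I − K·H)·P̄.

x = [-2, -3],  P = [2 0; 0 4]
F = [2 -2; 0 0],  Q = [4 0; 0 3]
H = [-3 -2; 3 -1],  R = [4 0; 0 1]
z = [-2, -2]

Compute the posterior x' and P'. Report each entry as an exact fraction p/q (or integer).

x' = [-70/289, 2286/2023]
P' = [28/289 18/289; 18/289 948/2023]

x̄ = F·x = [2, 0]
P̄ = F·P·Fᵀ + Q = [28 0; 0 3]
y = z − H·x̄ = [4, -8]
S = H·P̄·Hᵀ + R = [268 -246; -246 256]
K = P̄·Hᵀ·S⁻¹ = [-30/289 66/289; -1137/4046 -570/2023]
x' = x̄ + K·y = [-70/289, 2286/2023]
P' = (I − K·H)·P̄ = [28/289 18/289; 18/289 948/2023]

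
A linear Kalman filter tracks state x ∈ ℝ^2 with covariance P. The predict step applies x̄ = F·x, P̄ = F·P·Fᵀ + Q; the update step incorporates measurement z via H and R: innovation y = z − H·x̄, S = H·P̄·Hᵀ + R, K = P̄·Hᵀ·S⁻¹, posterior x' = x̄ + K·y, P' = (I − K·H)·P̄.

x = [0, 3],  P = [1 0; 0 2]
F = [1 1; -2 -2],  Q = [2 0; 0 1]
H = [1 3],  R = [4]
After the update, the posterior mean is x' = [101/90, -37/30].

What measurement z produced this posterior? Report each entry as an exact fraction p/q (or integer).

z = [-2]

x̄ = F·x = [3, -6]
P̄ = F·P·Fᵀ + Q = [5 -6; -6 13]
S = H·P̄·Hᵀ + R = [90]
K = P̄·Hᵀ·S⁻¹ = [-13/90; 11/30]
x' − x̄ = [-169/90, 143/30] = K·y
y = (KᵀK)⁻¹·Kᵀ·(x' − x̄) = [13]
z = y + H·x̄ = [13] + [-15] = [-2]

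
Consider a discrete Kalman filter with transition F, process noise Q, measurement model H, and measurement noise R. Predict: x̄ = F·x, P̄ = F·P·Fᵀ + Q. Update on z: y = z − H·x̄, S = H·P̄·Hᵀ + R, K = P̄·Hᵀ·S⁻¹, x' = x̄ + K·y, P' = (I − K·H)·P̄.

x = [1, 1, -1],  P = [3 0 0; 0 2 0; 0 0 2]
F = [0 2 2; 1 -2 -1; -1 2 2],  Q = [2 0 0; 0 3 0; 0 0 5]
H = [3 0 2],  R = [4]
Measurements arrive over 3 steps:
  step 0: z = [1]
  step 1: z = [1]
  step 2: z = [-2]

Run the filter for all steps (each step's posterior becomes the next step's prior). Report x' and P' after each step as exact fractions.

step 0: x' = [129/227, -99/227, -83/227], P' = [388/227 114/227 -496/227; 114/227 1454/227 -237/227; -496/227 -237/227 840/227]
step 1: x' = [32419/104183, 7925/104183, 1158/104183], P' = [149336/104183 -65932/104183 -184714/104183; -65932/104183 580151/104183 63396/104183; -184714/104183 63396/104183 321865/104183]
step 2: x' = [-14696476/58939835, 31395389/58939835, -36660763/58939835], P' = [79925256/58939835 -27332584/58939835 -97684042/58939835; -27332584/58939835 307003696/58939835 20837038/58939835; -97684042/58939835 20837038/58939835 171951769/58939835]

step 0: x̄ = F·x = [0, 0, -1]
step 0: P̄ = F·P·Fᵀ + Q = [18 -12 16; -12 16 -15; 16 -15 24]
step 0: y = z − H·x̄ = [3]
step 0: S = H·P̄·Hᵀ + R = [454]
step 0: K = P̄·Hᵀ·S⁻¹ = [43/227; -33/227; 48/227]
step 0: x' = x̄ + K·y = [129/227, -99/227, -83/227]
step 0: P' = (I − K·H)·P̄ = [388/227 114/227 -496/227; 114/227 1454/227 -237/227; -496/227 -237/227 840/227]
step 1: x̄ = F·x = [-364/227, 410/227, -493/227]
step 1: P̄ = F·P·Fᵀ + Q = [7734/227 -6838/227 8044/227; -6838/227 7313/227 -7494/227; 8044/227 -7494/227 10331/227]
step 1: y = z − H·x̄ = [2305/227]
step 1: S = H·P̄·Hᵀ + R = [208366/227]
step 1: K = P̄·Hᵀ·S⁻¹ = [19645/104183; -17751/104183; 22397/104183]
step 1: x' = x̄ + K·y = [32419/104183, 7925/104183, 1158/104183]
step 1: P' = (I − K·H)·P̄ = [149336/104183 -65932/104183 -184714/104183; -65932/104183 580151/104183 63396/104183; -184714/104183 63396/104183 321865/104183]
step 2: x̄ = F·x = [18166/104183, 15411/104183, -14253/104183]
step 2: P̄ = F·P·Fᵀ + Q = [4323598/104183 -3846002/104183 4616524/104183; -3846002/104183 3991094/104183 -4311916/104183; 4616524/104183 -4311916/104183 5788067/104183]
step 2: y = z − H·x̄ = [-234358/104183]
step 2: S = H·P̄·Hᵀ + R = [117879670/104183]
step 2: K = P̄·Hᵀ·S⁻¹ = [11101921/58939835; -10080919/58939835; 12712853/58939835]
step 2: x' = x̄ + K·y = [-14696476/58939835, 31395389/58939835, -36660763/58939835]
step 2: P' = (I − K·H)·P̄ = [79925256/58939835 -27332584/58939835 -97684042/58939835; -27332584/58939835 307003696/58939835 20837038/58939835; -97684042/58939835 20837038/58939835 171951769/58939835]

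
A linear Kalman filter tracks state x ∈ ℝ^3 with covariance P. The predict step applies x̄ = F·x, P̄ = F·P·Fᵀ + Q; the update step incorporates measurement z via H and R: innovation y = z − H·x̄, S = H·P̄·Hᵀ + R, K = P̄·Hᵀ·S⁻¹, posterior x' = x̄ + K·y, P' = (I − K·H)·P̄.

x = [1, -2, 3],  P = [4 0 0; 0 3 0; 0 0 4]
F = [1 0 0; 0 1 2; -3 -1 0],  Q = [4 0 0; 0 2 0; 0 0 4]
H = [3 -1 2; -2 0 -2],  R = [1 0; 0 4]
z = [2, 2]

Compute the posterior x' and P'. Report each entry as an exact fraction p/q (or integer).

x̄ = F·x = [1, 4, -1]
P̄ = F·P·Fᵀ + Q = [8 0 -12; 0 21 -3; -12 -3 43]
y = z − H·x̄ = [5, 2]
S = H·P̄·Hᵀ + R = [134 -106; -106 112]
K = P̄·Hᵀ·S⁻¹ = [212/943 268/943; -597/943 -1029/1886; -159/943 -1345/1886]
x' = x̄ + K·y = [2539/943, -242/943, -3083/943]
P' = (I − K·H)·P̄ = [5400/943 4116/943 -5936/943; 4116/943 6771/943 -3087/943; -5936/943 -3087/943 7281/943]

x' = [2539/943, -242/943, -3083/943]
P' = [5400/943 4116/943 -5936/943; 4116/943 6771/943 -3087/943; -5936/943 -3087/943 7281/943]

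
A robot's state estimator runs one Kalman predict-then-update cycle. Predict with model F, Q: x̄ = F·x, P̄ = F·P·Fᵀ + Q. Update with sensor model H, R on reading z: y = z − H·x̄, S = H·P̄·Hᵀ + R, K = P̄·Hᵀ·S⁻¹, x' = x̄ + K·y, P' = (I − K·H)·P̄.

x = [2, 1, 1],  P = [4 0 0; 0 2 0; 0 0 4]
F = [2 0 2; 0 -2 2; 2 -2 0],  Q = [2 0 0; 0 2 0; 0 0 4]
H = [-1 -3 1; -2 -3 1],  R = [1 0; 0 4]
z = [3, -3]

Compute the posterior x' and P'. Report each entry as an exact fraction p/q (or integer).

x̄ = F·x = [6, 0, 2]
P̄ = F·P·Fᵀ + Q = [34 16 16; 16 26 8; 16 8 28]
y = z − H·x̄ = [7, 7]
S = H·P̄·Hᵀ + R = [313 378; 378 482]
K = P̄·Hᵀ·S⁻¹ = [2994/3991 -3176/3991; -1448/3991 291/3991; 2400/3991 -2114/3991]
x' = x̄ + K·y = [1744/307, -623/307, 768/307]
P' = (I − K·H)·P̄ = [15698/3991 -2612/3991 10856/3991; -2612/3991 8920/3991 22700/3991; 10856/3991 22700/3991 81356/3991]

x' = [1744/307, -623/307, 768/307]
P' = [15698/3991 -2612/3991 10856/3991; -2612/3991 8920/3991 22700/3991; 10856/3991 22700/3991 81356/3991]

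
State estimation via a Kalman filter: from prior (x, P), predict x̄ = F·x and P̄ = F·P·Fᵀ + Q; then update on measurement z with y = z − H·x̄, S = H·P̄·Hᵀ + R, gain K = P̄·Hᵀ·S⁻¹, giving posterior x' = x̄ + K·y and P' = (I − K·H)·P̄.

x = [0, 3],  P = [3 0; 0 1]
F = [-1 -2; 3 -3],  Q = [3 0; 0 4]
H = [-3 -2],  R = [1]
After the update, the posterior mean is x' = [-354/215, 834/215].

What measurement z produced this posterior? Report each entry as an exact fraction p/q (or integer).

x̄ = F·x = [-6, -9]
P̄ = F·P·Fᵀ + Q = [10 -3; -3 40]
S = H·P̄·Hᵀ + R = [215]
K = P̄·Hᵀ·S⁻¹ = [-24/215; -71/215]
x' − x̄ = [936/215, 2769/215] = K·y
y = (KᵀK)⁻¹·Kᵀ·(x' − x̄) = [-39]
z = y + H·x̄ = [-39] + [36] = [-3]

z = [-3]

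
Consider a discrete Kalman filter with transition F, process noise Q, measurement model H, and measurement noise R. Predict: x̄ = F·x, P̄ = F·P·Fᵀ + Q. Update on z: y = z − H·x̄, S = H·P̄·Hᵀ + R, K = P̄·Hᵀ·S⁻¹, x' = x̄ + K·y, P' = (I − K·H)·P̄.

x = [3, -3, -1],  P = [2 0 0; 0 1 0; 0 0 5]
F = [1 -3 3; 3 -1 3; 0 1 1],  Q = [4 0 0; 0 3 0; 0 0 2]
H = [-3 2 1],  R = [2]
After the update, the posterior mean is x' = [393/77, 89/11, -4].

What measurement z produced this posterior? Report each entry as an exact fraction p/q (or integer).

x̄ = F·x = [9, 9, -4]
P̄ = F·P·Fᵀ + Q = [60 54 12; 54 67 14; 12 14 8]
S = H·P̄·Hᵀ + R = [154]
K = P̄·Hᵀ·S⁻¹ = [-30/77; -1/11; 0]
x' − x̄ = [-300/77, -10/11, 0] = K·y
y = (KᵀK)⁻¹·Kᵀ·(x' − x̄) = [10]
z = y + H·x̄ = [10] + [-13] = [-3]

z = [-3]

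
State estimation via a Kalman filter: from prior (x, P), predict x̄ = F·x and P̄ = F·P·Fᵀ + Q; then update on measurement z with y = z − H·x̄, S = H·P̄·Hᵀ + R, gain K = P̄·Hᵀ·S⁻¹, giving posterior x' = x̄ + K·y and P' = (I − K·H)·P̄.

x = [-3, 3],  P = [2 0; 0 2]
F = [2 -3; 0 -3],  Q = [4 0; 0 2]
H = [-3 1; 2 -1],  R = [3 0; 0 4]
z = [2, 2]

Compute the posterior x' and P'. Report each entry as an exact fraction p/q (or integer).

x̄ = F·x = [-15, -9]
P̄ = F·P·Fᵀ + Q = [30 18; 18 20]
y = z − H·x̄ = [-34, 23]
S = H·P̄·Hᵀ + R = [185 -110; -110 72]
K = P̄·Hᵀ·S⁻¹ = [-141/305 -15/122; -172/305 -39/61]
x' = x̄ + K·y = [-1287/610, -1382/305]
P' = (I − K·H)·P̄ = [573/305 1296/305; 1296/305 3372/305]

x' = [-1287/610, -1382/305]
P' = [573/305 1296/305; 1296/305 3372/305]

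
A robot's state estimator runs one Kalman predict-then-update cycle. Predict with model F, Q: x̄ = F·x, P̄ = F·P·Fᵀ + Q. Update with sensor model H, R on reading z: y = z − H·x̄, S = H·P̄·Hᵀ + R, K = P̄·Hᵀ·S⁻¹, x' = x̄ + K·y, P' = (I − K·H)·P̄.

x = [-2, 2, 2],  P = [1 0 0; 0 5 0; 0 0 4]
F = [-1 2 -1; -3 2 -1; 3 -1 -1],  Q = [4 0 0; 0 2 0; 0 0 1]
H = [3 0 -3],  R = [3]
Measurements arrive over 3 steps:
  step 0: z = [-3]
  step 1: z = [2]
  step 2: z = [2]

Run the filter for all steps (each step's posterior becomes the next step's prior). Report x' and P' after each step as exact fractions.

step 0: x' = [-914/199, -298/199, -730/199], P' = [1439/199 585/199 1401/199; 585/199 1673/199 543/199; 1401/199 543/199 1429/199]
step 1: x' = [-163496/75307, 242636/75307, -216330/75307], P' = [261978/75307 -310290/75307 247848/75307; -310290/75307 964700/75307 -331626/75307; 247848/75307 -331626/75307 258754/75307]
step 2: x' = [12269126/15541909, 31261486/15541909, 3149863/31083818], P' = [32930440/15541909 -19168152/15541909 29796240/15541909; -19168152/15541909 105110558/15541909 -23216436/15541909; 29796240/15541909 -23216436/15541909 127345603/62167636]

step 0: x̄ = F·x = [4, 8, -10]
step 0: P̄ = F·P·Fᵀ + Q = [29 27 -9; 27 35 -15; -9 -15 19]
step 0: y = z − H·x̄ = [-45]
step 0: S = H·P̄·Hᵀ + R = [597]
step 0: K = P̄·Hᵀ·S⁻¹ = [38/199; 42/199; -28/199]
step 0: x' = x̄ + K·y = [-914/199, -298/199, -730/199]
step 0: P' = (I − K·H)·P̄ = [1439/199 585/199 1401/199; 585/199 1673/199 543/199; 1401/199 543/199 1429/199]
step 1: x̄ = F·x = [1048/199, 2876/199, -1714/199]
step 1: P̄ = F·P·Fᵀ + Q = [8646/199 11190/199 -5484/199; 11190/199 20684/199 -10146/199; -5484/199 -10146/199 5422/199]
step 1: y = z − H·x̄ = [-7888/199]
step 1: S = H·P̄·Hᵀ + R = [225921/199]
step 1: K = P̄·Hᵀ·S⁻¹ = [14130/75307; 21336/75307; -10906/75307]
step 1: x' = x̄ + K·y = [-163496/75307, 242636/75307, -216330/75307]
step 1: P' = (I − K·H)·P̄ = [261978/75307 -310290/75307 247848/75307; -310290/75307 964700/75307 -331626/75307; 247848/75307 -331626/75307 258754/75307]
step 2: x̄ = F·x = [865098/75307, 1192090/75307, -516794/75307]
step 2: P̄ = F·P·Fᵀ + Q = [7744120/75307 9703704/75307 -4792680/75307; 9703704/75307 13163042/75307 -6489432/75307; -4792680/75307 -6489432/75307 3367963/75307]
step 2: y = z − H·x̄ = [-3995062/75307]
step 2: S = H·P̄·Hᵀ + R = [186502908/75307]
step 2: K = P̄·Hᵀ·S⁻¹ = [3134200/15541909; 4048284/15541909; -8160643/62167636]
step 2: x' = x̄ + K·y = [12269126/15541909, 31261486/15541909, 3149863/31083818]
step 2: P' = (I − K·H)·P̄ = [32930440/15541909 -19168152/15541909 29796240/15541909; -19168152/15541909 105110558/15541909 -23216436/15541909; 29796240/15541909 -23216436/15541909 127345603/62167636]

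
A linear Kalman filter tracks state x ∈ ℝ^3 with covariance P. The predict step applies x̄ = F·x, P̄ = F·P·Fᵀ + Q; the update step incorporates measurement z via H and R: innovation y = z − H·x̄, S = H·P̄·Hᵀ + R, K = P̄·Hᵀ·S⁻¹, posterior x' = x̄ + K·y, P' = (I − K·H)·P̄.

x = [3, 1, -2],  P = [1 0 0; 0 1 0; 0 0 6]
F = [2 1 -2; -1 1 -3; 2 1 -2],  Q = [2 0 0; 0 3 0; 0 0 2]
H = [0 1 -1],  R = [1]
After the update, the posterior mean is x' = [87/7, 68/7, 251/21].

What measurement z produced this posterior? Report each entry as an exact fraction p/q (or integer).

x̄ = F·x = [11, 4, 11]
P̄ = F·P·Fᵀ + Q = [31 35 29; 35 59 35; 29 35 31]
S = H·P̄·Hᵀ + R = [21]
K = P̄·Hᵀ·S⁻¹ = [2/7; 8/7; 4/21]
x' − x̄ = [10/7, 40/7, 20/21] = K·y
y = (KᵀK)⁻¹·Kᵀ·(x' − x̄) = [5]
z = y + H·x̄ = [5] + [-7] = [-2]

z = [-2]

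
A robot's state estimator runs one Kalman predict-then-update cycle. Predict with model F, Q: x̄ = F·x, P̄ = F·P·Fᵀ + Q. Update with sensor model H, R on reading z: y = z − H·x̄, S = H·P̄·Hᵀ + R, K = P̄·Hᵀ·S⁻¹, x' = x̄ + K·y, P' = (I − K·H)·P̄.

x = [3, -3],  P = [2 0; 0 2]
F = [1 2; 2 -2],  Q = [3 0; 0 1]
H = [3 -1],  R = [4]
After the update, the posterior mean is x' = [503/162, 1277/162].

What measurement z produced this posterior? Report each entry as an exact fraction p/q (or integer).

z = [2]

x̄ = F·x = [-3, 12]
P̄ = F·P·Fᵀ + Q = [13 -4; -4 17]
S = H·P̄·Hᵀ + R = [162]
K = P̄·Hᵀ·S⁻¹ = [43/162; -29/162]
x' − x̄ = [989/162, -667/162] = K·y
y = (KᵀK)⁻¹·Kᵀ·(x' − x̄) = [23]
z = y + H·x̄ = [23] + [-21] = [2]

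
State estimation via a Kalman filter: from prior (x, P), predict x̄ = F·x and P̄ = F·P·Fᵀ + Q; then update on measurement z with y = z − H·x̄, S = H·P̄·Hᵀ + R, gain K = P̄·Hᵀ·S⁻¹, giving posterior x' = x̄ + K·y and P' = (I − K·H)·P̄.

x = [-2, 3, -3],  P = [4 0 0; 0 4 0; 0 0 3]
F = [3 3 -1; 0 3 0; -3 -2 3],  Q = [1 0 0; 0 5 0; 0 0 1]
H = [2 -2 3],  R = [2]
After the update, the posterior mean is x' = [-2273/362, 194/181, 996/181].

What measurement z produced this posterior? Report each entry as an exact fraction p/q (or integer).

x̄ = F·x = [6, 9, -9]
P̄ = F·P·Fᵀ + Q = [76 36 -69; 36 41 -24; -69 -24 80]
S = H·P̄·Hᵀ + R = [362]
K = P̄·Hᵀ·S⁻¹ = [-127/362; -41/181; 75/181]
x' − x̄ = [-4445/362, -1435/181, 2625/181] = K·y
y = (KᵀK)⁻¹·Kᵀ·(x' − x̄) = [35]
z = y + H·x̄ = [35] + [-33] = [2]

z = [2]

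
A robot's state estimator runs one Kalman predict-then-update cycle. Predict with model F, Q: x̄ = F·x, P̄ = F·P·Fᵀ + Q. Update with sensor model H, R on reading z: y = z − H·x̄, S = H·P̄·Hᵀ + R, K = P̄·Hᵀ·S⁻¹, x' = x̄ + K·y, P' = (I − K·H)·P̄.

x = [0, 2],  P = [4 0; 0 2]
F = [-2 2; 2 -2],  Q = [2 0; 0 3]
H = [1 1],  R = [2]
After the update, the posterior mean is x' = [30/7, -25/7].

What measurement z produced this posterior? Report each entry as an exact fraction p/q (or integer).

x̄ = F·x = [4, -4]
P̄ = F·P·Fᵀ + Q = [26 -24; -24 27]
S = H·P̄·Hᵀ + R = [7]
K = P̄·Hᵀ·S⁻¹ = [2/7; 3/7]
x' − x̄ = [2/7, 3/7] = K·y
y = (KᵀK)⁻¹·Kᵀ·(x' − x̄) = [1]
z = y + H·x̄ = [1] + [0] = [1]

z = [1]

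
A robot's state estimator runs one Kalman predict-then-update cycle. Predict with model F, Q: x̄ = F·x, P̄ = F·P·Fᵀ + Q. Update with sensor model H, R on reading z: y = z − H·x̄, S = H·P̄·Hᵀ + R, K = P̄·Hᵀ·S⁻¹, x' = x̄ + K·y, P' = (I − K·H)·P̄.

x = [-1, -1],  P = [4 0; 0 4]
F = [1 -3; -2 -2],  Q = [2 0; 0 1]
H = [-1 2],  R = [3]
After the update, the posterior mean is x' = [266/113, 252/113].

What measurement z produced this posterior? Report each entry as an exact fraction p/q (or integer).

x̄ = F·x = [2, 4]
P̄ = F·P·Fᵀ + Q = [42 16; 16 33]
S = H·P̄·Hᵀ + R = [113]
K = P̄·Hᵀ·S⁻¹ = [-10/113; 50/113]
x' − x̄ = [40/113, -200/113] = K·y
y = (KᵀK)⁻¹·Kᵀ·(x' − x̄) = [-4]
z = y + H·x̄ = [-4] + [6] = [2]

z = [2]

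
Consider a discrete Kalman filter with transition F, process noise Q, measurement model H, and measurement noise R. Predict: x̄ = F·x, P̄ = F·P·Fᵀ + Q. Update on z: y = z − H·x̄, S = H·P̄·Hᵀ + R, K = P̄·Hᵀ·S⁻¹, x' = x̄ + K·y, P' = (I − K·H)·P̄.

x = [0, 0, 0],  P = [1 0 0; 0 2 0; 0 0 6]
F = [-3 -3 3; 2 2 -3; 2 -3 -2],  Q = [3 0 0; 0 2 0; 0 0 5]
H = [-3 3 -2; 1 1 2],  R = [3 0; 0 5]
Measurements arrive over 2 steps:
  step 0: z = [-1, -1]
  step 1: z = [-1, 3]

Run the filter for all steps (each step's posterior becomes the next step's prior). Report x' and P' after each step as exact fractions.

step 0: x' = [8160/27413, -180024/520847, -242444/520847], P' = [68964/27413 26808/27413 -55656/27413; 26808/27413 438652/520847 -229212/520847; -55656/27413 -229212/520847 1231773/520847]
step 1: x' = [-4320522826/14001784313, 46620785402/126016058817, 5797850128/3818668449], P' = [30944375502/14001784313 11491447295/14001784313 -2267543706/1272889483; 11491447295/14001784313 94921022429/126016058817 -1245336614/3818668449; -2267543706/1272889483 -1245336614/3818668449 2724822487/1272889483]

step 0: x̄ = F·x = [0, 0, 0]
step 0: P̄ = F·P·Fᵀ + Q = [84 -72 -24; -72 68 28; -24 28 51]
step 0: y = z − H·x̄ = [-1, -1]
step 0: S = H·P̄·Hᵀ + R = [2247 52; 52 233]
step 0: K = P̄·Hᵀ·S⁻¹ = [-5052/27413 -3108/27413; 82108/520847 97916/520847; 7070/520847 235374/520847]
step 0: x' = x̄ + K·y = [8160/27413, -180024/520847, -242444/520847]
step 0: P' = (I − K·H)·P̄ = [68964/27413 26808/27413 -55656/27413; 26808/27413 438652/520847 -229212/520847; -55656/27413 -229212/520847 1231773/520847]
step 1: x̄ = F·x = [-652380/520847, 677364/520847, 1335040/520847]
step 1: P̄ = F·P·Fᵀ + Q = [60717714/520847 -46992129/520847 -21778542/520847; -46992129/520847 38638451/520847 18409866/520847; -21778542/520847 18409866/520847 16317403/520847]
step 1: y = z − H·x̄ = [-1839999/520847, -1132523/520847]
step 1: S = H·P̄·Hᵀ + R = [1324635064/520847 116360399/520847; 116360399/520847 59771050/520847]
step 1: K = P̄·Hᵀ·S⁻¹ = [-2824274363/14001784313 -1490027747/14001784313; 18895402282/126016058817 23230366312/126016058817; 107649530/3818668449 1660193438/3818668449]
step 1: x' = x̄ + K·y = [-4320522826/14001784313, 46620785402/126016058817, 5797850128/3818668449]
step 1: P' = (I − K·H)·P̄ = [30944375502/14001784313 11491447295/14001784313 -2267543706/1272889483; 11491447295/14001784313 94921022429/126016058817 -1245336614/3818668449; -2267543706/1272889483 -1245336614/3818668449 2724822487/1272889483]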